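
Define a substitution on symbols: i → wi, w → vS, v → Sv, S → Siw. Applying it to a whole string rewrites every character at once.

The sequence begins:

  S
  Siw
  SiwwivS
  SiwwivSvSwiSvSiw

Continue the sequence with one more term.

SiwwivSvSwiSvSiwSvSiwvSwiSiwSvSiwwivS

Replace each of the 16 characters of SiwwivSvSwiSvSiw in place — Siw wi vS vS wi Sv Siw Sv Siw vS wi Siw Sv Siw wi vS — and concatenate.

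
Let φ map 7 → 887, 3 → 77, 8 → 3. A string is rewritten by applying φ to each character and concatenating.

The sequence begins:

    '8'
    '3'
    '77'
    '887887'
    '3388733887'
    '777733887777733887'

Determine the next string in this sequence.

Rewriting the 18 symbols of 777733887777733887 one by one yields 887 887 887 887 77 77 3 3 887 887 887 887 887 77 77 3 3 887; concatenated:

887887887887777733887887887887887777733887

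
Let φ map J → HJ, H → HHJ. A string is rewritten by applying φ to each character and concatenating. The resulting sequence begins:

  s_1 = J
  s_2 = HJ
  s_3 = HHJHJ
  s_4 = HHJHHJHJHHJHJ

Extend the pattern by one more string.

HHJHHJHJHHJHHJHJHHJHJHHJHHJHJHHJHJ

Replace each of the 13 characters of HHJHHJHJHHJHJ in place — HHJ HHJ HJ HHJ HHJ HJ HHJ HJ HHJ HHJ HJ HHJ HJ — and concatenate.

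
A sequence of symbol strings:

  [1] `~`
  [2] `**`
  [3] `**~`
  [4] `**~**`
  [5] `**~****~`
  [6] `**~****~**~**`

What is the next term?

This is a Fibonacci-style word recurrence s(k) = s(k−1)·s(k−2): e.g. **·~ = **~.
The next term joins **~****~**~** and **~****~.

**~****~**~****~****~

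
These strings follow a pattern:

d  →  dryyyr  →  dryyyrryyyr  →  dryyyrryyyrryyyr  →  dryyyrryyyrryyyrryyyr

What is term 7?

Each term is the previous one with ryyyr appended.
From dryyyrryyyrryyyrryyyr, 2 further steps: dryyyrryyyrryyyrryyyr → dryyyrryyyrryyyrryyyrryyyr → (answer).

dryyyrryyyrryyyrryyyrryyyrryyyr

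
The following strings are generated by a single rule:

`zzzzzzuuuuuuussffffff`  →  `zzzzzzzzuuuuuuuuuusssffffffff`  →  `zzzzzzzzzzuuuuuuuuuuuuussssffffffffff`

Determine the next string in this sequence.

Each string has the form z^{2n+2} u^{3n+1} s^{n} f^{2n+2}, where the shown terms are n = 2, 3, 4.
At n = 5 the blocks have lengths 12, 16, 5, 12.

zzzzzzzzzzzzuuuuuuuuuuuuuuuusssssffffffffffff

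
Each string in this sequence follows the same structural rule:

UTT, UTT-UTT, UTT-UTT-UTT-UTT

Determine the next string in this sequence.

Every step duplicates the string with '-' between the halves.
One more doubling of UTT-UTT-UTT-UTT gives the answer.

UTT-UTT-UTT-UTT-UTT-UTT-UTT-UTT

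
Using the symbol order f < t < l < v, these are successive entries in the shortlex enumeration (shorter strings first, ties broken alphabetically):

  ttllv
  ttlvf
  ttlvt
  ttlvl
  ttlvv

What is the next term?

ttvff

Treat ttlvv as a base-4 numeral over the given alphabet and add one, carrying through any trailing v's.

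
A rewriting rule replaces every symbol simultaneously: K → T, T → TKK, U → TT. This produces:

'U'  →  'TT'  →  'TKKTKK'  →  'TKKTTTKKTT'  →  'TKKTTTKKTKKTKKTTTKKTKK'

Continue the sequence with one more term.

Rewriting the 22 symbols of TKKTTTKKTKKTKKTTTKKTKK one by one yields TKK T T TKK TKK TKK T T TKK T T TKK T T TKK TKK TKK T T TKK T T; concatenated:

TKKTTTKKTKKTKKTTTKKTTTKKTTTKKTKKTKKTTTKKTT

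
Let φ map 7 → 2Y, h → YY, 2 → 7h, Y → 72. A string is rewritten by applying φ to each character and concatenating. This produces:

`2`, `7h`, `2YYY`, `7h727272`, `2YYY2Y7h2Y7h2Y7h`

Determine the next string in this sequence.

Rewriting the 16 symbols of 2YYY2Y7h2Y7h2Y7h one by one yields 7h 72 72 72 7h 72 2Y YY 7h 72 2Y YY 7h 72 2Y YY; concatenated:

7h7272727h722YYY7h722YYY7h722YYY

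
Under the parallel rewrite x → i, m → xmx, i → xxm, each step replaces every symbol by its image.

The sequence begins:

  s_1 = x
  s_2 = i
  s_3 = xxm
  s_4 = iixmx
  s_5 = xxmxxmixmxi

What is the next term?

Apply φ to xxmxxmixmxi symbol by symbol: x→i, x→i, m→xmx, x→i, x→i, m→xmx, i→xxm, x→i, m→xmx, x→i, i→xxm; joined: i i xmx i i xmx xxm i xmx i xxm.

iixmxiixmxxxmixmxixxm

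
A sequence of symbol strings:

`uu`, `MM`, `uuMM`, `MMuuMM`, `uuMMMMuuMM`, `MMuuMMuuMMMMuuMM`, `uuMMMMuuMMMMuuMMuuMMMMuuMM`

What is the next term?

Each term (from the third on) is the two preceding terms concatenated in order: term 3 = uu·MM = uuMM.
The next term joins MMuuMMuuMMMMuuMM and uuMMMMuuMMMMuuMMuuMMMMuuMM.

MMuuMMuuMMMMuuMMuuMMMMuuMMMMuuMMuuMMMMuuMM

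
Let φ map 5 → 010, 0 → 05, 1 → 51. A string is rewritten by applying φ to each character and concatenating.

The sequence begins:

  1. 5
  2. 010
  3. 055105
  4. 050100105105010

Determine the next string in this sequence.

050100551050551050105105010055105

Applying the rule to each of the 15 symbols of 050100105105010 gives the pieces 05 010 05 51 05 05 51 05 010 51 05 010 05 51 05, which concatenate to the answer.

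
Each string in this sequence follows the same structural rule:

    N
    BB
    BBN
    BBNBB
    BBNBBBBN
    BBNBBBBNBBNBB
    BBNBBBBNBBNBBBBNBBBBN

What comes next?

BBNBBBBNBBNBBBBNBBBBNBBNBBBBNBBNBB

This is a Fibonacci-style word recurrence s(k) = s(k−1)·s(k−2): e.g. BB·N = BBN.
So term 8 is BBNBBBBNBBNBBBBNBBBBN·BBNBBBBNBBNBB.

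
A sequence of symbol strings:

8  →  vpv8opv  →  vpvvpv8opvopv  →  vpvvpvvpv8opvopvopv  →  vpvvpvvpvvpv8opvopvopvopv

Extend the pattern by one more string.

Each term wraps the previous one in vpv on the left and opv on the right.
One more step from vpvvpvvpvvpv8opvopvopvopv gives the answer.

vpvvpvvpvvpvvpv8opvopvopvopvopv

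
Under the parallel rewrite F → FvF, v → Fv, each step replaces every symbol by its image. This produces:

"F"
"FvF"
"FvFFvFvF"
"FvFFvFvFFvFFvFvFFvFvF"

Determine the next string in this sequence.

φ(FvFFvFvFFvFFvFvFFvFvF) expands symbol-by-symbol to FvF Fv FvF FvF Fv FvF Fv FvF FvF Fv FvF FvF Fv FvF Fv FvF FvF Fv FvF Fv FvF; joining the 21 pieces gives the next term.

FvFFvFvFFvFFvFvFFvFvFFvFFvFvFFvFFvFvFFvFvFFvFFvFvFFvFvF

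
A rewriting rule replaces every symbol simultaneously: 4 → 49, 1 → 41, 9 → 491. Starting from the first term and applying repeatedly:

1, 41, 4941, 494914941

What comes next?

494914949141494914941

Expanding 494914941: 4→49, 9→491, 4→49, 9→491, 1→41, 4→49, 9→491, 4→49, 1→41. Concatenated: 49 491 49 491 41 49 491 49 41.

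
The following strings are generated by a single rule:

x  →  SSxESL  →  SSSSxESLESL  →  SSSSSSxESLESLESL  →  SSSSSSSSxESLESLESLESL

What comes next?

s(k+1) = SS·s(k)·ESL, so each term gains SS as a prefix and ESL as a suffix.
One more step from SSSSSSSSxESLESLESLESL gives the answer.

SSSSSSSSSSxESLESLESLESLESL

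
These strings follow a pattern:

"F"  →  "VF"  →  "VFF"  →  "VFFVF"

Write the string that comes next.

VFFVFVFF

From term 3 onward, concatenate the last term with the second-to-last: VF·F = VFF, VFF·VF = VFFVF, …
The next term joins VFFVF and VFF.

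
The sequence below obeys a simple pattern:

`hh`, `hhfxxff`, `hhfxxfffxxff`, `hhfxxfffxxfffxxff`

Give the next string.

Each term is the previous one with fxxff appended.
Applying this once more to hhfxxfffxxfffxxff:

hhfxxfffxxfffxxfffxxff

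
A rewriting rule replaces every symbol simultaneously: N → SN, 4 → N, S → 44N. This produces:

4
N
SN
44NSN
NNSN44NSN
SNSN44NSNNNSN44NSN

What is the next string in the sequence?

Applying the rule to each of the 18 symbols of SNSN44NSNNNSN44NSN gives the pieces 44N SN 44N SN N N SN 44N SN SN SN 44N SN N N SN 44N SN, which concatenate to the answer.

44NSN44NSNNNSN44NSNSNSN44NSNNNSN44NSN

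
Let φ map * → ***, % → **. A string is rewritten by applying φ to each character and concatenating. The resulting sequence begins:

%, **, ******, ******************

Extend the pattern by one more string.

Rewriting the 18 symbols of ****************** one by one yields *** *** *** *** *** *** *** *** *** *** *** *** *** *** *** *** *** ***; concatenated:

******************************************************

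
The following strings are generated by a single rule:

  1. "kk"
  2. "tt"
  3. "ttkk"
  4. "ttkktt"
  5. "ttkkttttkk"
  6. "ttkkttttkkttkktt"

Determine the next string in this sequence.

ttkkttttkkttkkttttkkttttkk

From term 3 onward, concatenate the last term with the second-to-last: tt·kk = ttkk, ttkk·tt = ttkktt, …
The next term joins ttkkttttkkttkktt and ttkkttttkk.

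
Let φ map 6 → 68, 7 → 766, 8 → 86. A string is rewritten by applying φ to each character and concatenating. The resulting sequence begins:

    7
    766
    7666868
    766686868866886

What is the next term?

7666868688668866886866868868668

φ(766686868866886) expands symbol-by-symbol to 766 68 68 68 86 68 86 68 86 86 68 68 86 86 68; joining the 15 pieces gives the next term.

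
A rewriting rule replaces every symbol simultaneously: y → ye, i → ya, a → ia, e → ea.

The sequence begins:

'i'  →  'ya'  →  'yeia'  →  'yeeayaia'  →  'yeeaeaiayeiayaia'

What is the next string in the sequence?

Rewriting the 16 symbols of yeeaeaiayeiayaia one by one yields ye ea ea ia ea ia ya ia ye ea ya ia ye ia ya ia; concatenated:

yeeaeaiaeaiayaiayeeayaiayeiayaia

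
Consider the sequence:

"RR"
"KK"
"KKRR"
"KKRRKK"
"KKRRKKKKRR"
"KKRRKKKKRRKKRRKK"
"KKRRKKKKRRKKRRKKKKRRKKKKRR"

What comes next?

This is a Fibonacci-style word recurrence s(k) = s(k−1)·s(k−2): e.g. KK·RR = KKRR.
So term 8 is KKRRKKKKRRKKRRKKKKRRKKKKRR·KKRRKKKKRRKKRRKK.

KKRRKKKKRRKKRRKKKKRRKKKKRRKKRRKKKKRRKKRRKK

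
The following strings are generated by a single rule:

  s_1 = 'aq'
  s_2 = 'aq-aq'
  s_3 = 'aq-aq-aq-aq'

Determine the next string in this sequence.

aq-aq-aq-aq-aq-aq-aq-aq

s(k+1) = s(k)·-·s(k) — each term doubles the last with '-' between the halves.
So the next term is two copies of aq-aq-aq-aq with '-' between the halves.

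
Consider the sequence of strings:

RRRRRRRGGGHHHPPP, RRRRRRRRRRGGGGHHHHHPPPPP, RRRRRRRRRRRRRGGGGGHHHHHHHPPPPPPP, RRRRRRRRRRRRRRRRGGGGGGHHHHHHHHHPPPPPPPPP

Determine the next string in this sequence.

The n-th term is 3n+1 R's then n+1 G's then 2n-1 H's then 2n-1 P's, where the shown terms are n = 2, 3, 4, 5.
For the next term, n = 6, so the run lengths are 19, 7, 11, 11.

RRRRRRRRRRRRRRRRRRRGGGGGGGHHHHHHHHHHHPPPPPPPPPPP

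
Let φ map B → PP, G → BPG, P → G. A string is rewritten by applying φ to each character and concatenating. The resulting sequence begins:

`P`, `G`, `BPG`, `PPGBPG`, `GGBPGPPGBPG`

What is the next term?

BPGBPGPPGBPGGGBPGPPGBPG

Rewriting each symbol of GGBPGPPGBPG: G→BPG, G→BPG, B→PP, P→G, G→BPG, P→G, P→G, G→BPG, B→PP, P→G, G→BPG, which concatenates to BPG BPG PP G BPG G G BPG PP G BPG.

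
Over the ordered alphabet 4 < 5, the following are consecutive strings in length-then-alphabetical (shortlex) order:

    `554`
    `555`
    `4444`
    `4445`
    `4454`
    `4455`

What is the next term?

The successor of 4455 increments the rightmost position that isn't already 5 and resets every position after it to 4.

4544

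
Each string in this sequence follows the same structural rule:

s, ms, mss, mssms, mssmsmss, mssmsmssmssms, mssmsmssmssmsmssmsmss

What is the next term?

Each term (from the third on) is the previous term followed by the one before it: term 3 = ms·s = mss.
Continuing: mssmsmssmssmsmssmsmss · mssmsmssmssms gives term 8.

mssmsmssmssmsmssmsmssmssmsmssmssms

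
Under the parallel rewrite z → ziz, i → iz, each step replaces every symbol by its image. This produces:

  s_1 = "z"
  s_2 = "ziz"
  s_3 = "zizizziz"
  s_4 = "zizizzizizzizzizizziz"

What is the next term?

zizizzizizzizzizizzizizzizzizizzizzizizzizizzizzizizziz

Applying the rule to each of the 21 symbols of zizizzizizzizzizizziz gives the pieces ziz iz ziz iz ziz ziz iz ziz iz ziz ziz iz ziz ziz iz ziz iz ziz ziz iz ziz, which concatenate to the answer.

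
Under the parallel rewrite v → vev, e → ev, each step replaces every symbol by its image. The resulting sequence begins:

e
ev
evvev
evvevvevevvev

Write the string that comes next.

evvevvevevvevvevevvevevvevvevevvev

φ(evvevvevevvev) expands symbol-by-symbol to ev vev vev ev vev vev ev vev ev vev vev ev vev; joining the 13 pieces gives the next term.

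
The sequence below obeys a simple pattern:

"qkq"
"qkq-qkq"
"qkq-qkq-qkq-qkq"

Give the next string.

s(k+1) = s(k)·-·s(k) — each term doubles the last with '-' between the halves.
Doubling qkq-qkq-qkq-qkq with '-' between the halves:

qkq-qkq-qkq-qkq-qkq-qkq-qkq-qkq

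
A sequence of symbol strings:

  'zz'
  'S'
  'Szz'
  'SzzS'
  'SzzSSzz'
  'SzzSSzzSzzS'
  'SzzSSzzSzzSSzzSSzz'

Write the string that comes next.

From term 3 onward, concatenate the last term with the second-to-last: S·zz = Szz, Szz·S = SzzS, …
The next term joins SzzSSzzSzzSSzzSSzz and SzzSSzzSzzS.

SzzSSzzSzzSSzzSSzzSzzSSzzSzzS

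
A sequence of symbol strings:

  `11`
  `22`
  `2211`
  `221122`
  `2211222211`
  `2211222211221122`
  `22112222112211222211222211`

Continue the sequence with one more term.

This is a Fibonacci-style word recurrence s(k) = s(k−1)·s(k−2): e.g. 22·11 = 2211.
So term 8 is 22112222112211222211222211·2211222211221122.

221122221122112222112222112211222211221122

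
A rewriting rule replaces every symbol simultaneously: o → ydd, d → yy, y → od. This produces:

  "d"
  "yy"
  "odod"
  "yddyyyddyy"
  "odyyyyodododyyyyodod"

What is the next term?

Applying the rule to each of the 20 symbols of odyyyyodododyyyyodod gives the pieces ydd yy od od od od ydd yy ydd yy ydd yy od od od od ydd yy ydd yy, which concatenate to the answer.

yddyyododododyddyyyddyyyddyyododododyddyyyddyy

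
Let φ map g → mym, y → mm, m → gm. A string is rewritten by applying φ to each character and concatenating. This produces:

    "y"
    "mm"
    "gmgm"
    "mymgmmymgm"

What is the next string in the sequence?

gmmmgmmymgmgmmmgmmymgm

Apply φ to mymgmmymgm symbol by symbol: m→gm, y→mm, m→gm, g→mym, m→gm, m→gm, y→mm, m→gm, g→mym, m→gm; joined: gm mm gm mym gm gm mm gm mym gm.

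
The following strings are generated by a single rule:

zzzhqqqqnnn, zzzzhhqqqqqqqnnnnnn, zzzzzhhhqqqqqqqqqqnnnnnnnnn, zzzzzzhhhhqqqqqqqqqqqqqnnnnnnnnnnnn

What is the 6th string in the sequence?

The n-th term is n+2 z's then n h's then 3n+1 q's then 3n n's (n = 1, 2, …).
Setting n = 6 gives 8, 6, 19, 18 characters in each block.

zzzzzzzzhhhhhhqqqqqqqqqqqqqqqqqqqnnnnnnnnnnnnnnnnnn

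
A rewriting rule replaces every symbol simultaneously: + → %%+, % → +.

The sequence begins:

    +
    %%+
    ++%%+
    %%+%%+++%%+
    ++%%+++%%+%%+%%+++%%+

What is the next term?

φ(++%%+++%%+%%+%%+++%%+) expands symbol-by-symbol to %%+ %%+ + + %%+ %%+ %%+ + + %%+ + + %%+ + + %%+ %%+ %%+ + + %%+; joining the 21 pieces gives the next term.

%%+%%+++%%+%%+%%+++%%+++%%+++%%+%%+%%+++%%+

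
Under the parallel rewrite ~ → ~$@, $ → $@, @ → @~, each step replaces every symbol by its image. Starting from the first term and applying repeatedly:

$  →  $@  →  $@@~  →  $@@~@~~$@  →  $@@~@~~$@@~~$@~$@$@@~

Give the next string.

Applying the rule to each of the 21 symbols of $@@~@~~$@@~~$@~$@$@@~ gives the pieces $@ @~ @~ ~$@ @~ ~$@ ~$@ $@ @~ @~ ~$@ ~$@ $@ @~ ~$@ $@ @~ $@ @~ @~ ~$@, which concatenate to the answer.

$@@~@~~$@@~~$@~$@$@@~@~~$@~$@$@@~~$@$@@~$@@~@~~$@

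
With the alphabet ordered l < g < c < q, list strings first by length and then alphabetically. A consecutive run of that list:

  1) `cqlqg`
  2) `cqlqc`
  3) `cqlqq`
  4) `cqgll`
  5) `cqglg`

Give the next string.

Treat cqglg as a base-4 numeral over the given alphabet and add one, carrying through any trailing q's.

cqglc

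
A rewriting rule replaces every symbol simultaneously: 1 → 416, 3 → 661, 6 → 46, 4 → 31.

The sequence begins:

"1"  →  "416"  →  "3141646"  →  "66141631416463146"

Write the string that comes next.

φ(66141631416463146) expands symbol-by-symbol to 46 46 416 31 416 46 661 416 31 416 46 31 46 661 416 31 46; joining the 17 pieces gives the next term.

46464163141646661416314164631466614163146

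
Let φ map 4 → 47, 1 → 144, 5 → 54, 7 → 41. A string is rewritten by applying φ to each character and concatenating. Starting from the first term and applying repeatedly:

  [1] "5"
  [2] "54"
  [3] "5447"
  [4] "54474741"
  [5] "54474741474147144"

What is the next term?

Applying the rule to each of the 17 symbols of 54474741474147144 gives the pieces 54 47 47 41 47 41 47 144 47 41 47 144 47 41 144 47 47, which concatenate to the answer.

5447474147414714447414714447411444747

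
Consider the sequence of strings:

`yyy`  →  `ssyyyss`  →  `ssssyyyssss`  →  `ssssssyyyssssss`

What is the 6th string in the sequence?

Each term wraps the previous one in ss on the left and ss on the right.
From ssssssyyyssssss, 2 further steps: ssssssyyyssssss → ssssssssyyyssssssss → (answer).

ssssssssssyyyssssssssss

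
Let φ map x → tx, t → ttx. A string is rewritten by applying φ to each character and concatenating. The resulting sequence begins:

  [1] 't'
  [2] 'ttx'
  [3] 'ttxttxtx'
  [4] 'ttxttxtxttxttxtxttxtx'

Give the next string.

φ(ttxttxtxttxttxtxttxtx) expands symbol-by-symbol to ttx ttx tx ttx ttx tx ttx tx ttx ttx tx ttx ttx tx ttx tx ttx ttx tx ttx tx; joining the 21 pieces gives the next term.

ttxttxtxttxttxtxttxtxttxttxtxttxttxtxttxtxttxttxtxttxtx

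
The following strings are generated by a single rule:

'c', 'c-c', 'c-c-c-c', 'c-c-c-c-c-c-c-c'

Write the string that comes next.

Every step duplicates the string with '-' between the halves.
Doubling c-c-c-c-c-c-c-c with '-' between the halves:

c-c-c-c-c-c-c-c-c-c-c-c-c-c-c-c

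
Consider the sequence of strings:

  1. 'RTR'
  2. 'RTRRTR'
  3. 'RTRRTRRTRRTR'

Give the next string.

Every step duplicates the string.
One more doubling of RTRRTRRTRRTR gives the answer.

RTRRTRRTRRTRRTRRTRRTRRTR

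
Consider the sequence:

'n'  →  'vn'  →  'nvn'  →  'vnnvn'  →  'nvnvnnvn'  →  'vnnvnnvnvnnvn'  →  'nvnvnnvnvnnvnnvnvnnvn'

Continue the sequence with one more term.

vnnvnnvnvnnvnnvnvnnvnvnnvnnvnvnnvn

From term 3 onward, concatenate the second-to-last term with the last: n·vn = nvn, vn·nvn = vnnvn, …
So term 8 is vnnvnnvnvnnvn·nvnvnnvnvnnvnnvnvnnvn.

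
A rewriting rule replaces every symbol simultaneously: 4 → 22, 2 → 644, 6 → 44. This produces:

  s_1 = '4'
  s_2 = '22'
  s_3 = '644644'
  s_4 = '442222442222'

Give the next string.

Expanding 442222442222: 4→22, 4→22, 2→644, 2→644, 2→644, 2→644, 4→22, 4→22, 2→644, 2→644, 2→644, 2→644. Concatenated: 22 22 644 644 644 644 22 22 644 644 644 644.

22226446446446442222644644644644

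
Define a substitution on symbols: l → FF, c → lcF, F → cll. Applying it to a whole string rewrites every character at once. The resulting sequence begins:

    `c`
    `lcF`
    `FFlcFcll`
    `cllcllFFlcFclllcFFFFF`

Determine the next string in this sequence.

Rewriting the 21 symbols of cllcllFFlcFclllcFFFFF one by one yields lcF FF FF lcF FF FF cll cll FF lcF cll lcF FF FF FF lcF cll cll cll cll cll; concatenated:

lcFFFFFlcFFFFFcllcllFFlcFclllcFFFFFFFlcFcllcllcllcllcll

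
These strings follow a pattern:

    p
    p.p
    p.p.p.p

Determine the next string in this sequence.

Every step duplicates the string with '.' between the halves.
So the next term is two copies of p.p.p.p with '.' between the halves.

p.p.p.p.p.p.p.p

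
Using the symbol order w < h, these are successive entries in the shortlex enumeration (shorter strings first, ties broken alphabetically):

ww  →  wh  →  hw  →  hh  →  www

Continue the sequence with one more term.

wwh

The successor of www increments the rightmost position that isn't already h and resets every position after it to w.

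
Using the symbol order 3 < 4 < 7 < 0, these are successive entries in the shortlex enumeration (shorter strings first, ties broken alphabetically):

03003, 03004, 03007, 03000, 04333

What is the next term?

Find the rightmost character of 04333 below 0, bump it to the next letter, and reset everything to its right to 3.

04334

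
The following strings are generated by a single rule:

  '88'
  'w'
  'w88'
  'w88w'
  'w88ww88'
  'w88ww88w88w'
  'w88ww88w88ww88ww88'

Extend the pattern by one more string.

This is a Fibonacci-style word recurrence s(k) = s(k−1)·s(k−2): e.g. w·88 = w88.
The next term joins w88ww88w88ww88ww88 and w88ww88w88w.

w88ww88w88ww88ww88w88ww88w88w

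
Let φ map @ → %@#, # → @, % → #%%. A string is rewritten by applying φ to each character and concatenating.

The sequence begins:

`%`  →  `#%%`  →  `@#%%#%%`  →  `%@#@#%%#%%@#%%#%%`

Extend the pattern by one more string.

Replace each of the 17 characters of %@#@#%%#%%@#%%#%% in place — #%% %@# @ %@# @ #%% #%% @ #%% #%% %@# @ #%% #%% @ #%% #%% — and concatenate.

#%%%@#@%@#@#%%#%%@#%%#%%%@#@#%%#%%@#%%#%%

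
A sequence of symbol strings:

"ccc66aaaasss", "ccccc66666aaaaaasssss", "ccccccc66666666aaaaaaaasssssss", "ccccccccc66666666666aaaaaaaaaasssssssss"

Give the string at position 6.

Term n consists of 2n+1 c's, followed by 3n-1 6's, followed by 2n+2 a's, followed by 2n+1 s's (n = 1, 2, …).
At n = 6 the blocks have lengths 13, 17, 14, 13.

ccccccccccccc66666666666666666aaaaaaaaaaaaaasssssssssssss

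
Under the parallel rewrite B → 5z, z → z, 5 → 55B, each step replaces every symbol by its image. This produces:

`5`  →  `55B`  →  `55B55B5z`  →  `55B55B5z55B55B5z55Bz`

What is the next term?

Replace each of the 20 characters of 55B55B5z55B55B5z55Bz in place — 55B 55B 5z 55B 55B 5z 55B z 55B 55B 5z 55B 55B 5z 55B z 55B 55B 5z z — and concatenate.

55B55B5z55B55B5z55Bz55B55B5z55B55B5z55Bz55B55B5zz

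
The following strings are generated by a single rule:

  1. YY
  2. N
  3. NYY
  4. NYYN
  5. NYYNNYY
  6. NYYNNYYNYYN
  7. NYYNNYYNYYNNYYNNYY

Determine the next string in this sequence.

This is a Fibonacci-style word recurrence s(k) = s(k−1)·s(k−2): e.g. N·YY = NYY.
So term 8 is NYYNNYYNYYNNYYNNYY·NYYNNYYNYYN.

NYYNNYYNYYNNYYNNYYNYYNNYYNYYN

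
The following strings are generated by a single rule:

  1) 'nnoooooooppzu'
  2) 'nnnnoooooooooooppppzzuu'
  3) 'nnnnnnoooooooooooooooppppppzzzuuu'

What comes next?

The n-th term is 2n-2 n's then 4n-1 o's then 2n-2 p's then n-1 z's then n-1 u's, where the shown terms are n = 2, 3, 4.
Setting n = 5 gives 8, 19, 8, 4, 4 characters in each block.

nnnnnnnnoooooooooooooooooooppppppppzzzzuuuu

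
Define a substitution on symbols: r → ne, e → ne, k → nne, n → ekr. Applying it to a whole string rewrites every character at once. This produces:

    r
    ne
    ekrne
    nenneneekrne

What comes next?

Expanding nenneneekrne: n→ekr, e→ne, n→ekr, n→ekr, e→ne, n→ekr, e→ne, e→ne, k→nne, r→ne, n→ekr, e→ne. Concatenated: ekr ne ekr ekr ne ekr ne ne nne ne ekr ne.

ekrneekrekrneekrnenenneneekrne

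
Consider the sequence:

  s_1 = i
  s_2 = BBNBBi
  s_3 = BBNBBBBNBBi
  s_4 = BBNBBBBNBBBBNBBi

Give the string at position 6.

BBNBBBBNBBBBNBBBBNBBBBNBBi

Each term is the previous one with BBNBB prepended.
From BBNBBBBNBBBBNBBi, 2 further steps: BBNBBBBNBBBBNBBi → BBNBBBBNBBBBNBBBBNBBi → (answer).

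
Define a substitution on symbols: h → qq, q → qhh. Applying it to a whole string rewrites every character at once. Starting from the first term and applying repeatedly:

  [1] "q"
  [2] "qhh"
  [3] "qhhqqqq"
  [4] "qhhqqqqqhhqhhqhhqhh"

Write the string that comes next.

Rewriting the 19 symbols of qhhqqqqqhhqhhqhhqhh one by one yields qhh qq qq qhh qhh qhh qhh qhh qq qq qhh qq qq qhh qq qq qhh qq qq; concatenated:

qhhqqqqqhhqhhqhhqhhqhhqqqqqhhqqqqqhhqqqqqhhqqqq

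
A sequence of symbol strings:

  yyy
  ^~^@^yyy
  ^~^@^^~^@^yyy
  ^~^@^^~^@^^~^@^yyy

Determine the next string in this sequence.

Each term is the previous one with ^~^@^ prepended.
One more step from ^~^@^^~^@^^~^@^yyy gives the answer.

^~^@^^~^@^^~^@^^~^@^yyy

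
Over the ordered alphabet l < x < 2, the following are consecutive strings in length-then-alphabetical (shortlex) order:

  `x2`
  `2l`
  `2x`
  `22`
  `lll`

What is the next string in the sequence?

llx

Find the rightmost character of lll below 2, bump it to the next letter, and reset everything to its right to l.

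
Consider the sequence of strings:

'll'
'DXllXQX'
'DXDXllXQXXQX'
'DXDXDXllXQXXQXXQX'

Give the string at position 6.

Every step adds DX to the front and XQX to the end of the previous string.
From DXDXDXllXQXXQXXQX, 2 further steps: DXDXDXllXQXXQXXQX → DXDXDXDXllXQXXQXXQXXQX → (answer).

DXDXDXDXDXllXQXXQXXQXXQXXQX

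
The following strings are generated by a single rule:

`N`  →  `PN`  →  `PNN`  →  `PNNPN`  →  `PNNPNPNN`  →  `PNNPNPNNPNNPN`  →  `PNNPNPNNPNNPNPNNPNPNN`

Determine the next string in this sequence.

From term 3 onward, concatenate the last term with the second-to-last: PN·N = PNN, PNN·PN = PNNPN, …
So term 8 is PNNPNPNNPNNPNPNNPNPNN·PNNPNPNNPNNPN.

PNNPNPNNPNNPNPNNPNPNNPNNPNPNNPNNPN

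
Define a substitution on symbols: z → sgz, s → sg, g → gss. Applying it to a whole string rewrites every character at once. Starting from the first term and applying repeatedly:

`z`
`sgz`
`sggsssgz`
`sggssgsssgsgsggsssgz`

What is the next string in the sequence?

sggssgsssgsggsssgsgsggsssggsssggssgsssgsgsggsssgz

Replace each of the 20 characters of sggssgsssgsgsggsssgz in place — sg gss gss sg sg gss sg sg sg gss sg gss sg gss gss sg sg sg gss sgz — and concatenate.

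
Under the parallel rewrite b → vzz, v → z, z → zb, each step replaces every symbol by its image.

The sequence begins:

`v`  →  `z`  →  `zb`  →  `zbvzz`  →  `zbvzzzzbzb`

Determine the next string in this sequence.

Apply φ to zbvzzzzbzb symbol by symbol: z→zb, b→vzz, v→z, z→zb, z→zb, z→zb, z→zb, b→vzz, z→zb, b→vzz; joined: zb vzz z zb zb zb zb vzz zb vzz.

zbvzzzzbzbzbzbvzzzbvzz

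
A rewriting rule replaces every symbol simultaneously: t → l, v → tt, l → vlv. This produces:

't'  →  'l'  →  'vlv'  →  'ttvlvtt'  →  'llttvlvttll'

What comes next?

vlvvlvllttvlvttllvlvvlv

Expanding llttvlvttll: l→vlv, l→vlv, t→l, t→l, v→tt, l→vlv, v→tt, t→l, t→l, l→vlv, l→vlv. Concatenated: vlv vlv l l tt vlv tt l l vlv vlv.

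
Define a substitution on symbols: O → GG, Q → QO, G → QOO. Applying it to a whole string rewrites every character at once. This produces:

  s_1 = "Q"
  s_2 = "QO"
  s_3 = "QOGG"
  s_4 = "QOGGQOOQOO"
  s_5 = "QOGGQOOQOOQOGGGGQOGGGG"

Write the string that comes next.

Replace each of the 22 characters of QOGGQOOQOOQOGGGGQOGGGG in place — QO GG QOO QOO QO GG GG QO GG GG QO GG QOO QOO QOO QOO QO GG QOO QOO QOO QOO — and concatenate.

QOGGQOOQOOQOGGGGQOGGGGQOGGQOOQOOQOOQOOQOGGQOOQOOQOOQOO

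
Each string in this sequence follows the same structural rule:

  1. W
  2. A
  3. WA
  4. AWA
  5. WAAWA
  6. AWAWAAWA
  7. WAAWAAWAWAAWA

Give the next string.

AWAWAAWAWAAWAAWAWAAWA

This is a Fibonacci-style word recurrence s(k) = s(k−2)·s(k−1): e.g. W·A = WA.
So term 8 is AWAWAAWA·WAAWAAWAWAAWA.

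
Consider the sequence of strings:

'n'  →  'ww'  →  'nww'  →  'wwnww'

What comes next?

nwwwwnww

From term 3 onward, concatenate the second-to-last term with the last: n·ww = nww, ww·nww = wwnww, …
The next term joins nww and wwnww.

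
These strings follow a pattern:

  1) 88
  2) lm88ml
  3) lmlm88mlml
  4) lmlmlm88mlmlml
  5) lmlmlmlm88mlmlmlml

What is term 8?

s(k+1) = lm·s(k)·ml, so each term gains lm as a prefix and ml as a suffix.
From lmlmlmlm88mlmlmlml, 3 further steps: lmlmlmlm88mlmlmlml → lmlmlmlmlm88mlmlmlmlml → lmlmlmlmlmlm88mlmlmlmlmlml → (answer).

lmlmlmlmlmlmlm88mlmlmlmlmlmlml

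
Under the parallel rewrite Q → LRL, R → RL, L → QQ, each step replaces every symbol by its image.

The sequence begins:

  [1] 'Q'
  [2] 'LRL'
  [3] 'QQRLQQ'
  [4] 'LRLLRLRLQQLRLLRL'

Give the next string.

QQRLQQQQRLQQRLQQLRLLRLQQRLQQQQRLQQ

Replace each of the 16 characters of LRLLRLRLQQLRLLRL in place — QQ RL QQ QQ RL QQ RL QQ LRL LRL QQ RL QQ QQ RL QQ — and concatenate.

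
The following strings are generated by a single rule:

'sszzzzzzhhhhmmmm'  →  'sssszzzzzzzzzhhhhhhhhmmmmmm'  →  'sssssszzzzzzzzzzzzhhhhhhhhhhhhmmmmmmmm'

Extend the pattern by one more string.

Reading off run lengths: s runs 2, 4, 6; z runs 6, 9, 12; h runs 4, 8, 12; m runs 4, 6, 8 — each is linear in n (n = 1, 2, …).
Setting n = 4 gives 8, 15, 16, 10 characters in each block.

sssssssszzzzzzzzzzzzzzzhhhhhhhhhhhhhhhhmmmmmmmmmm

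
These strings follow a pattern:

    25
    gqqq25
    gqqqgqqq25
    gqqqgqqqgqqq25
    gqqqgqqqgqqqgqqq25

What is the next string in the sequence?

Every step adds gqqq at the front: s(k+1) = gqqq·s(k).
Applying this once more to gqqqgqqqgqqqgqqq25:

gqqqgqqqgqqqgqqqgqqq25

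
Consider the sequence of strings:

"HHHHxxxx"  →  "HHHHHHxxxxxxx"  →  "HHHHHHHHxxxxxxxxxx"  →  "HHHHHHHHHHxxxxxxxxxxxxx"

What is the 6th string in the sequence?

HHHHHHHHHHHHHHxxxxxxxxxxxxxxxxxxx

Term n consists of 2n+2 H's, followed by 3n+1 x's (n = 1, 2, …).
At n = 6 the blocks have lengths 14, 19.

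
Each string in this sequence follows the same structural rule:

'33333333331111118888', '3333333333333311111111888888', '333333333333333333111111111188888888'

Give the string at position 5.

The n-th term is 4n+2 3's then 2n+2 1's then 2n 8's, where the shown terms are n = 2, 3, 4.
At n = 6 the blocks have lengths 26, 14, 12.

3333333333333333333333333311111111111111888888888888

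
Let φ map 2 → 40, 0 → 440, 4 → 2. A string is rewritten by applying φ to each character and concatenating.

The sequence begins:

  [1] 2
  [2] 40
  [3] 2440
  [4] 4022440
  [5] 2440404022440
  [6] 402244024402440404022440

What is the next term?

24404040224404022440402244024402440404022440

Replace each of the 24 characters of 402244024402440404022440 in place — 2 440 40 40 2 2 440 40 2 2 440 40 2 2 440 2 440 2 440 40 40 2 2 440 — and concatenate.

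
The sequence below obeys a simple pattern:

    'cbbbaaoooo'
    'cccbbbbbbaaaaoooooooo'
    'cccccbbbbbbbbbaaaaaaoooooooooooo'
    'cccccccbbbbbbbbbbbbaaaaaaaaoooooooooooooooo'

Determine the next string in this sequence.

The n-th term is 2n-1 c's then 3n b's then 2n a's then 4n o's (n = 1, 2, …).
For the next term, n = 5, so the run lengths are 9, 15, 10, 20.

cccccccccbbbbbbbbbbbbbbbaaaaaaaaaaoooooooooooooooooooo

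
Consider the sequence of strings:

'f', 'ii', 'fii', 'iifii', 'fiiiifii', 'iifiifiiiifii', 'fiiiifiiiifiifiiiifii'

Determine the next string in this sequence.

iifiifiiiifiifiiiifiiiifiifiiiifii

Each term (from the third on) is the two preceding terms concatenated in order: term 3 = f·ii = fii.
Continuing: iifiifiiiifii · fiiiifiiiifiifiiiifii gives term 8.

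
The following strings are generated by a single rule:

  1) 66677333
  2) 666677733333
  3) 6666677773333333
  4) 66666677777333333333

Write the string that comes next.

666666677777733333333333

Term n consists of n+1 6's, followed by n 7's, followed by 2n-1 3's, where the shown terms are n = 2, 3, 4, 5.
At n = 6 the blocks have lengths 7, 6, 11.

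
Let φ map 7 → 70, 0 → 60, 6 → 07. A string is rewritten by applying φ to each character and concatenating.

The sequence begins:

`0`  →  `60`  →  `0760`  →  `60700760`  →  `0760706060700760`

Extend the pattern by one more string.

φ(0760706060700760) expands symbol-by-symbol to 60 70 07 60 70 60 07 60 07 60 70 60 60 70 07 60; joining the 16 pieces gives the next term.

60700760706007600760706060700760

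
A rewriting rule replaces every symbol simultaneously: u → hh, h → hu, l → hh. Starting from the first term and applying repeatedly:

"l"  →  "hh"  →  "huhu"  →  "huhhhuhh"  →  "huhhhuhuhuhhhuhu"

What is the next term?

huhhhuhuhuhhhuhhhuhhhuhuhuhhhuhh

Applying the rule to each of the 16 symbols of huhhhuhuhuhhhuhu gives the pieces hu hh hu hu hu hh hu hh hu hh hu hu hu hh hu hh, which concatenate to the answer.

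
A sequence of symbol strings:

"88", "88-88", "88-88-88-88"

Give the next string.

Every step duplicates the string with '-' between the halves.
Doubling 88-88-88-88 with '-' between the halves:

88-88-88-88-88-88-88-88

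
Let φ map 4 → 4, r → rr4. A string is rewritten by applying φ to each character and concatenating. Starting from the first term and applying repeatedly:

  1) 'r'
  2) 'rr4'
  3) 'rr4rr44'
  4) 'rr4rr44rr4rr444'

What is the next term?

φ(rr4rr44rr4rr444) expands symbol-by-symbol to rr4 rr4 4 rr4 rr4 4 4 rr4 rr4 4 rr4 rr4 4 4 4; joining the 15 pieces gives the next term.

rr4rr44rr4rr444rr4rr44rr4rr4444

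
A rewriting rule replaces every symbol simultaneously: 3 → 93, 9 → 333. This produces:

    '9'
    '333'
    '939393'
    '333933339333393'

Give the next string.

939393333939393933339393939333393

Replace each of the 15 characters of 333933339333393 in place — 93 93 93 333 93 93 93 93 333 93 93 93 93 333 93 — and concatenate.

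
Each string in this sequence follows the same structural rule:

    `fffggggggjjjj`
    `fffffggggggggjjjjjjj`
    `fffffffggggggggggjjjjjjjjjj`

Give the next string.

Term n consists of 2n-1 f's, followed by 2n+2 g's, followed by 3n-2 j's, where the shown terms are n = 2, 3, 4.
For the next term, n = 5, so the run lengths are 9, 12, 13.

fffffffffggggggggggggjjjjjjjjjjjjj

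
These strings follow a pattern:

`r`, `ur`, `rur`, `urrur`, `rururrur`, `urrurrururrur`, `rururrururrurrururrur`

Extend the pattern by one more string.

Each term (from the third on) is the two preceding terms concatenated in order: term 3 = r·ur = rur.
So term 8 is urrurrururrur·rururrururrurrururrur.

urrurrururrurrururrururrurrururrur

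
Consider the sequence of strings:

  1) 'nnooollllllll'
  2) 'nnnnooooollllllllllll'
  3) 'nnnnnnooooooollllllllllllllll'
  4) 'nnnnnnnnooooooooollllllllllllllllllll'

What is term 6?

nnnnnnnnnnnnooooooooooooollllllllllllllllllllllllllll

Term n consists of 2n-2 n's, followed by 2n-1 o's, followed by 4n l's, where the shown terms are n = 2, 3, 4, 5.
At n = 7 the blocks have lengths 12, 13, 28.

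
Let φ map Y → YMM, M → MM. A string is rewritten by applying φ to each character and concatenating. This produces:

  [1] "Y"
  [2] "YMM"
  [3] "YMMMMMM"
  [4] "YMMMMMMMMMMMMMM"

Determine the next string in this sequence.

YMMMMMMMMMMMMMMMMMMMMMMMMMMMMMM

Replace each of the 15 characters of YMMMMMMMMMMMMMM in place — YMM MM MM MM MM MM MM MM MM MM MM MM MM MM MM — and concatenate.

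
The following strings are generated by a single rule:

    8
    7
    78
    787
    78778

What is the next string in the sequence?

78778787

From term 3 onward, concatenate the last term with the second-to-last: 7·8 = 78, 78·7 = 787, …
So term 6 is 78778·787.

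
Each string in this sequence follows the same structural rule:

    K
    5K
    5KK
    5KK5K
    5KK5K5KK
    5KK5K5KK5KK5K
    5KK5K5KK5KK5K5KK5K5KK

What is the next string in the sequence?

This is a Fibonacci-style word recurrence s(k) = s(k−1)·s(k−2): e.g. 5K·K = 5KK.
So term 8 is 5KK5K5KK5KK5K5KK5K5KK·5KK5K5KK5KK5K.

5KK5K5KK5KK5K5KK5K5KK5KK5K5KK5KK5K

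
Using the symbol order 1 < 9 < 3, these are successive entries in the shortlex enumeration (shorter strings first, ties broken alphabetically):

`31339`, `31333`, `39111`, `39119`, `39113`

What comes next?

39191

The successor of 39113 increments the rightmost position that isn't already 3 and resets every position after it to 1.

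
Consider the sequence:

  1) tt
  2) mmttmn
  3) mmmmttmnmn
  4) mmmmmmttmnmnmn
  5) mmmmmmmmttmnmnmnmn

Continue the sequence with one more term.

Every step adds mm to the front and mn to the end of the previous string.
So the next term is mm·mmmmmmmmttmnmnmnmn·mn.

mmmmmmmmmmttmnmnmnmnmn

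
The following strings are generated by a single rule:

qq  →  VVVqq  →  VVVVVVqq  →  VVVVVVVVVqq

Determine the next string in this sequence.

Every step adds VVV at the front: s(k+1) = VVV·s(k).
One more step from VVVVVVVVVqq gives the answer.

VVVVVVVVVVVVqq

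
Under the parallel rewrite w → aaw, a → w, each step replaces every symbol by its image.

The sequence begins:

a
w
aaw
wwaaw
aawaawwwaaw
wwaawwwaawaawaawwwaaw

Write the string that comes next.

aawaawwwaawaawaawwwaawwwaawwwaawaawaawwwaaw

φ(wwaawwwaawaawaawwwaaw) expands symbol-by-symbol to aaw aaw w w aaw aaw aaw w w aaw w w aaw w w aaw aaw aaw w w aaw; joining the 21 pieces gives the next term.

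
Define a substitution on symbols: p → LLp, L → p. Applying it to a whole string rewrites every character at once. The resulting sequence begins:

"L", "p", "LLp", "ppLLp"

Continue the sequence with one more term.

Rewriting each symbol of ppLLp: p→LLp, p→LLp, L→p, L→p, p→LLp, which concatenates to LLp LLp p p LLp.

LLpLLpppLLp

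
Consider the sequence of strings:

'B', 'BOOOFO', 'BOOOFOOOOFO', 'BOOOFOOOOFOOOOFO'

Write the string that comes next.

Each term is the previous one with OOOFO appended.
One more step from BOOOFOOOOFOOOOFO gives the answer.

BOOOFOOOOFOOOOFOOOOFO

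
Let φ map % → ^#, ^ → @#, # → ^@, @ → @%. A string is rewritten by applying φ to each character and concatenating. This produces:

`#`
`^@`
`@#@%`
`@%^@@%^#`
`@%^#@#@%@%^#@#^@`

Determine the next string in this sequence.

@%^#@#^@@%^@@%^#@%^#@#^@@%^@@#@%

Applying the rule to each of the 16 symbols of @%^#@#@%@%^#@#^@ gives the pieces @% ^# @# ^@ @% ^@ @% ^# @% ^# @# ^@ @% ^@ @# @%, which concatenate to the answer.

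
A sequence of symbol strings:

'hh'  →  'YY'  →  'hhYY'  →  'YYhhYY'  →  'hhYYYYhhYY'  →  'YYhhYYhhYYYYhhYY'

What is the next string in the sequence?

This is a Fibonacci-style word recurrence s(k) = s(k−2)·s(k−1): e.g. hh·YY = hhYY.
So term 7 is hhYYYYhhYY·YYhhYYhhYYYYhhYY.

hhYYYYhhYYYYhhYYhhYYYYhhYY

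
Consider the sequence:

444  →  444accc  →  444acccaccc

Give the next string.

444acccacccaccc

Each term is the previous one with accc appended.
One more step from 444acccaccc gives the answer.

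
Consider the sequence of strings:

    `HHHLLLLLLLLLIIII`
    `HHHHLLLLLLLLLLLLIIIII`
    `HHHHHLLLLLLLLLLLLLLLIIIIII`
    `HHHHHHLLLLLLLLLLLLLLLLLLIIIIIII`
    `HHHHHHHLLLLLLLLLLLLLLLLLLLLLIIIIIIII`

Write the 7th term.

Reading off run lengths: H runs 3, 4, 5, 6, 7; L runs 9, 12, 15, 18, 21; I runs 4, 5, 6, 7, 8 — each is linear in n, where the shown terms are n = 3, 4, 5, 6, 7.
At n = 9 the blocks have lengths 9, 27, 10.

HHHHHHHHHLLLLLLLLLLLLLLLLLLLLLLLLLLLIIIIIIIIII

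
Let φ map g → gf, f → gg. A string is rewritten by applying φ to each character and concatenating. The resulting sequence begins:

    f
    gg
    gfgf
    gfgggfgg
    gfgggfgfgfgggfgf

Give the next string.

Applying the rule to each of the 16 symbols of gfgggfgfgfgggfgf gives the pieces gf gg gf gf gf gg gf gg gf gg gf gf gf gg gf gg, which concatenate to the answer.

gfgggfgfgfgggfgggfgggfgfgfgggfgg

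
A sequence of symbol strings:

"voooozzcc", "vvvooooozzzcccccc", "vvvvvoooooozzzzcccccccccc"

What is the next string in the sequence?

vvvvvvvooooooozzzzzcccccccccccccc

Term n consists of 2n-1 v's, followed by n+3 o's, followed by n+1 z's, followed by 4n-2 c's (n = 1, 2, …).
Setting n = 4 gives 7, 7, 5, 14 characters in each block.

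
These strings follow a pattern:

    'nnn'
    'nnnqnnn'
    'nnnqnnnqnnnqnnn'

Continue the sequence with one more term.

Every step duplicates the string with 'q' between the halves.
Doubling nnnqnnnqnnnqnnn with 'q' between the halves:

nnnqnnnqnnnqnnnqnnnqnnnqnnnqnnn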